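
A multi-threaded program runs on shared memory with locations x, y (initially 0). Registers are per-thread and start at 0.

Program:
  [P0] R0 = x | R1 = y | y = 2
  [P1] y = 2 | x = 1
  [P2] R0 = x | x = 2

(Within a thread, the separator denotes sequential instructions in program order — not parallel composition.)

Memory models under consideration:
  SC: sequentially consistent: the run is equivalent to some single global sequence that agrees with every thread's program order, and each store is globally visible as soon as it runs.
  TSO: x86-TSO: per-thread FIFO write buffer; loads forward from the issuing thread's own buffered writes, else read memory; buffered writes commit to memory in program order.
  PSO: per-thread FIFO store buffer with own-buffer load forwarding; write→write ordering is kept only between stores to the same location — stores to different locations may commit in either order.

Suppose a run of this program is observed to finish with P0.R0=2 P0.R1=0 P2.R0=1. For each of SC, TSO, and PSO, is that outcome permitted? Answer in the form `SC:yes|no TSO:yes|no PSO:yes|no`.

outcome vector order: (P0.R0,P0.R1,P2.R0)
[SC] allowed = {0/0/0, 0/0/1, 0/2/0, 0/2/1, 1/2/0, 1/2/1, 2/0/0, 2/2/0, 2/2/1}
[TSO] allowed = {0/0/0, 0/0/1, 0/2/0, 0/2/1, 1/2/0, 1/2/1, 2/0/0, 2/2/0, 2/2/1}
[PSO] allowed = {0/0/0, 0/0/1, 0/2/0, 0/2/1, 1/0/0, 1/0/1, 1/2/0, 1/2/1, 2/0/0, 2/0/1, 2/2/0, 2/2/1}
target 2/0/1 ∈ {PSO}

SC:no TSO:no PSO:yes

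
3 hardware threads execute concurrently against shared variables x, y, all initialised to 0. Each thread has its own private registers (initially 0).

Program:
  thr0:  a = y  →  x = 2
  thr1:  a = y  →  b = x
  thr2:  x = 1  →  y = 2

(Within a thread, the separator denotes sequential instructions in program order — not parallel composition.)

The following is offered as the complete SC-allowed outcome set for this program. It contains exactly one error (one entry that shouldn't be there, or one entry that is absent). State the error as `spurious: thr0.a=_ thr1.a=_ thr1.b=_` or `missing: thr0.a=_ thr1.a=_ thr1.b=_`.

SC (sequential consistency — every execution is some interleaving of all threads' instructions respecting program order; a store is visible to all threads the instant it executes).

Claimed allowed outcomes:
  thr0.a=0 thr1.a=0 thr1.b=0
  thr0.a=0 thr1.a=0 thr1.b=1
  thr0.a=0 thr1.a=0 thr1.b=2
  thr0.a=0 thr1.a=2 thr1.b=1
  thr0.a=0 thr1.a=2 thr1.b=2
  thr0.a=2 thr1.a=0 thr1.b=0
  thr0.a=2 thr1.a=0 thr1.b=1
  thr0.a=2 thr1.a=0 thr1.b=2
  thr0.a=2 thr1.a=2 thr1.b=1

outcome vector order: (thr0.a,thr1.a,thr1.b)
[SC] allowed = {(0,0,0); (0,0,1); (0,0,2); (0,2,1); (0,2,2); (2,0,0); (2,0,1); (2,0,2); (2,2,1); (2,2,2)}
SC∖claimed = {(2,2,2)}

missing: thr0.a=2 thr1.a=2 thr1.b=2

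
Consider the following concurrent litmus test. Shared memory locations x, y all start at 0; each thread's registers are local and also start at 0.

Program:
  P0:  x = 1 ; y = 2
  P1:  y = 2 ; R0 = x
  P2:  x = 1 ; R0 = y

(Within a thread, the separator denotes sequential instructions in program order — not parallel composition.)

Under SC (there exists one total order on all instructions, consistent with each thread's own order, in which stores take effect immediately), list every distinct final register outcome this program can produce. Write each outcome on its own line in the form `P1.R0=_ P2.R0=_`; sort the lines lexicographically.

outcome vector order: (P1.R0,P2.R0)
|SC outcomes| = 3

P1.R0=0 P2.R0=2
P1.R0=1 P2.R0=0
P1.R0=1 P2.R0=2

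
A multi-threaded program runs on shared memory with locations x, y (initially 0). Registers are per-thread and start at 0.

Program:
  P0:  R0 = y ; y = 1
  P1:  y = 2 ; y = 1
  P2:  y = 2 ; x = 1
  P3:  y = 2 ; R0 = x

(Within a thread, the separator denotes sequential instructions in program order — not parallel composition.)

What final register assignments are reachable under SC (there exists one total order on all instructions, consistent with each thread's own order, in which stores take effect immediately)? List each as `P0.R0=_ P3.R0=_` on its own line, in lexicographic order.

P0.R0=0 P3.R0=0
P0.R0=0 P3.R0=1
P0.R0=1 P3.R0=0
P0.R0=1 P3.R0=1
P0.R0=2 P3.R0=0
P0.R0=2 P3.R0=1

outcome vector order: (P0.R0,P3.R0)
|SC outcomes| = 6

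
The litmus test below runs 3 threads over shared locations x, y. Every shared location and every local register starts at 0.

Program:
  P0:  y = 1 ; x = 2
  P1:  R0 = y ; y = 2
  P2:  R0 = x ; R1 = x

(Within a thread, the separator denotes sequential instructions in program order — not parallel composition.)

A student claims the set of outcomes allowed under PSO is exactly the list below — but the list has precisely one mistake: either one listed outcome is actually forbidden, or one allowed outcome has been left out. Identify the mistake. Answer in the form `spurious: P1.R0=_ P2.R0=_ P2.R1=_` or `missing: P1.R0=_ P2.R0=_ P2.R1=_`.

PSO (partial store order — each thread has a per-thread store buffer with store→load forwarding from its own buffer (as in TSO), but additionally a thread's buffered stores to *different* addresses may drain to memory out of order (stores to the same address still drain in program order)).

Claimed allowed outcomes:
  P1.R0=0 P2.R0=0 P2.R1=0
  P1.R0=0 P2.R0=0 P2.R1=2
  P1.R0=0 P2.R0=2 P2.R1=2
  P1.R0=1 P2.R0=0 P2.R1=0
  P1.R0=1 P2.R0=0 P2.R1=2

missing: P1.R0=1 P2.R0=2 P2.R1=2

outcome vector order: (P1.R0,P2.R0,P2.R1)
[PSO] allowed = {<0 0 0>, <0 0 2>, <0 2 2>, <1 0 0>, <1 0 2>, <1 2 2>}
PSO∖claimed = {<1 2 2>}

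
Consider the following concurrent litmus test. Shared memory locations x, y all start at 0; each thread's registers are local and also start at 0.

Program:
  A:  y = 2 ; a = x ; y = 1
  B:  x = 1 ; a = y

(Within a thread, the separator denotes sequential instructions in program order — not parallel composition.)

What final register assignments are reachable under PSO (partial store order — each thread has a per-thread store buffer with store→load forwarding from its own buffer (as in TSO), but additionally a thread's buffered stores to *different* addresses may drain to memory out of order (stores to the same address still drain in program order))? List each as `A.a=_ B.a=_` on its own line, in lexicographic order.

A.a=0 B.a=0
A.a=0 B.a=1
A.a=0 B.a=2
A.a=1 B.a=0
A.a=1 B.a=1
A.a=1 B.a=2

outcome vector order: (A.a,B.a)
|PSO outcomes| = 6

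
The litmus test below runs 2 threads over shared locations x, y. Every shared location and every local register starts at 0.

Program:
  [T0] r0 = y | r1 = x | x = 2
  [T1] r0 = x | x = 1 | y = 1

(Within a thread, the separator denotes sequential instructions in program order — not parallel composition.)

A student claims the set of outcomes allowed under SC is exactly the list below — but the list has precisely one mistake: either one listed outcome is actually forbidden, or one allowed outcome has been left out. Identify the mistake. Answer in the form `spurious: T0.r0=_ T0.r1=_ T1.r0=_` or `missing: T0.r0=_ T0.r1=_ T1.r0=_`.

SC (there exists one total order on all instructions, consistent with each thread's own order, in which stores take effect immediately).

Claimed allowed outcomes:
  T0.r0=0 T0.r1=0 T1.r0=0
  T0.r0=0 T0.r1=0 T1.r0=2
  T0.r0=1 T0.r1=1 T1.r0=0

outcome vector order: (T0.r0,T0.r1,T1.r0)
under SC → 000, 002, 010, 110
SC∖claimed = {010}

missing: T0.r0=0 T0.r1=1 T1.r0=0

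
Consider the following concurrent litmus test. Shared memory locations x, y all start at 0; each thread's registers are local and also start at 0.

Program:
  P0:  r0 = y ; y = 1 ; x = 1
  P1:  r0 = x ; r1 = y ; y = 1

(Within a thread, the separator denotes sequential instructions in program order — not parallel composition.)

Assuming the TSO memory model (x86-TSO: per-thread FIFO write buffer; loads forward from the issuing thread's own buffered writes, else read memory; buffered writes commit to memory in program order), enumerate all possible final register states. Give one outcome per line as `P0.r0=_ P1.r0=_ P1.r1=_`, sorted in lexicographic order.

P0.r0=0 P1.r0=0 P1.r1=0
P0.r0=0 P1.r0=0 P1.r1=1
P0.r0=0 P1.r0=1 P1.r1=1
P0.r0=1 P1.r0=0 P1.r1=0

outcome vector order: (P0.r0,P1.r0,P1.r1)
|TSO outcomes| = 4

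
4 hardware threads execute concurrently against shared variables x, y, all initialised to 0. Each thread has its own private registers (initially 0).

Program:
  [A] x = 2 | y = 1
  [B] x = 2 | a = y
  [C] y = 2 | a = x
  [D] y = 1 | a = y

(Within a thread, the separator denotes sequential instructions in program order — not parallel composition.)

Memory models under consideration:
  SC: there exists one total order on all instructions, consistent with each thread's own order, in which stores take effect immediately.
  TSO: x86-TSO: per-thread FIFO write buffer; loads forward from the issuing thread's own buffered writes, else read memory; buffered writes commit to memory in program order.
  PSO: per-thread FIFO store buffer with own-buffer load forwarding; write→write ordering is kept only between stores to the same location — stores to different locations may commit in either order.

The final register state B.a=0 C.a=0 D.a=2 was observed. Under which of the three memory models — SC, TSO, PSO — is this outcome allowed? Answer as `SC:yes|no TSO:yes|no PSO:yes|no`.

SC:no TSO:yes PSO:yes

outcome vector order: (B.a,C.a,D.a)
under SC → (0,2,1); (0,2,2); (1,0,1); (1,0,2); (1,2,1); (1,2,2); (2,0,1); (2,0,2); (2,2,1); (2,2,2)
under TSO → (0,0,1); (0,0,2); (0,2,1); (0,2,2); (1,0,1); (1,0,2); (1,2,1); (1,2,2); (2,0,1); (2,0,2); (2,2,1); (2,2,2)
under PSO → (0,0,1); (0,0,2); (0,2,1); (0,2,2); (1,0,1); (1,0,2); (1,2,1); (1,2,2); (2,0,1); (2,0,2); (2,2,1); (2,2,2)
target (0,0,2) ∈ {TSO,PSO}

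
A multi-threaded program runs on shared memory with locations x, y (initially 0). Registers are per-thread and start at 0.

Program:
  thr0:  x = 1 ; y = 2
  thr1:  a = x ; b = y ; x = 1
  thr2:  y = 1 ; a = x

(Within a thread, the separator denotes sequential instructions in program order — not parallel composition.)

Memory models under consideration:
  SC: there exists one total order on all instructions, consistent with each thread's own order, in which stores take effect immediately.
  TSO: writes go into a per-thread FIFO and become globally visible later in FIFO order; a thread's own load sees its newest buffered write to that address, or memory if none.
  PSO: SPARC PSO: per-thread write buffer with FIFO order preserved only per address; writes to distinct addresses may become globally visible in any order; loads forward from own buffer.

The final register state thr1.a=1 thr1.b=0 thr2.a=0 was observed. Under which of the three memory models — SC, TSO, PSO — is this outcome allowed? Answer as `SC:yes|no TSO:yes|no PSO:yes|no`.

outcome vector order: (thr1.a,thr1.b,thr2.a)
SC: 11 outcomes — {<0 0 0>, <0 0 1>, <0 1 0>, <0 1 1>, <0 2 0>, <0 2 1>, <1 0 1>, <1 1 0>, <1 1 1>, <1 2 0>, <1 2 1>}
TSO: 12 outcomes — {<0 0 0>, <0 0 1>, <0 1 0>, <0 1 1>, <0 2 0>, <0 2 1>, <1 0 0>, <1 0 1>, <1 1 0>, <1 1 1>, <1 2 0>, <1 2 1>}
PSO: 12 outcomes — {<0 0 0>, <0 0 1>, <0 1 0>, <0 1 1>, <0 2 0>, <0 2 1>, <1 0 0>, <1 0 1>, <1 1 0>, <1 1 1>, <1 2 0>, <1 2 1>}
target <1 0 0> ∈ {TSO,PSO}

SC:no TSO:yes PSO:yes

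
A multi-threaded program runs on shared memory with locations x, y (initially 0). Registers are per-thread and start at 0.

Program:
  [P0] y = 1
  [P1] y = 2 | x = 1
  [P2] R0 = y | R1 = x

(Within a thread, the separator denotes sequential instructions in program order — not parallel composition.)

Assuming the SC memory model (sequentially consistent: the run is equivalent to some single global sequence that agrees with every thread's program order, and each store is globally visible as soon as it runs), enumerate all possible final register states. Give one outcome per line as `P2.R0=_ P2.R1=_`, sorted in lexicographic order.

P2.R0=0 P2.R1=0
P2.R0=0 P2.R1=1
P2.R0=1 P2.R1=0
P2.R0=1 P2.R1=1
P2.R0=2 P2.R1=0
P2.R0=2 P2.R1=1

outcome vector order: (P2.R0,P2.R1)
|SC outcomes| = 6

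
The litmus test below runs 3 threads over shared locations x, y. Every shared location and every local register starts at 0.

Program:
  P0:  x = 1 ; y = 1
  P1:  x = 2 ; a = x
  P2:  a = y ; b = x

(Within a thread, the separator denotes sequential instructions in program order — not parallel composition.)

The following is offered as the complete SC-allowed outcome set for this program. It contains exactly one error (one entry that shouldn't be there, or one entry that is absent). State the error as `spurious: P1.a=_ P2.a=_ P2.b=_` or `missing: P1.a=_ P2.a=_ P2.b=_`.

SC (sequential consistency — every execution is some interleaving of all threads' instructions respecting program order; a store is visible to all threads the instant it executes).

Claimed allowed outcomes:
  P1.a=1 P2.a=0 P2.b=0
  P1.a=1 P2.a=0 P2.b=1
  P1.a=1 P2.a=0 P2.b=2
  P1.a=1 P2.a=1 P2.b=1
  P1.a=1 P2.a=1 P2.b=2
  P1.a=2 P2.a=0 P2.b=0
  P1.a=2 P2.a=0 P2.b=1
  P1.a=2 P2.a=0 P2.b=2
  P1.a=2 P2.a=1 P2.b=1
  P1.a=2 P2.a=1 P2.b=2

spurious: P1.a=1 P2.a=1 P2.b=2

outcome vector order: (P1.a,P2.a,P2.b)
SC: 9 outcomes — {100; 101; 102; 111; 200; 201; 202; 211; 212}
claimed∖SC = {112}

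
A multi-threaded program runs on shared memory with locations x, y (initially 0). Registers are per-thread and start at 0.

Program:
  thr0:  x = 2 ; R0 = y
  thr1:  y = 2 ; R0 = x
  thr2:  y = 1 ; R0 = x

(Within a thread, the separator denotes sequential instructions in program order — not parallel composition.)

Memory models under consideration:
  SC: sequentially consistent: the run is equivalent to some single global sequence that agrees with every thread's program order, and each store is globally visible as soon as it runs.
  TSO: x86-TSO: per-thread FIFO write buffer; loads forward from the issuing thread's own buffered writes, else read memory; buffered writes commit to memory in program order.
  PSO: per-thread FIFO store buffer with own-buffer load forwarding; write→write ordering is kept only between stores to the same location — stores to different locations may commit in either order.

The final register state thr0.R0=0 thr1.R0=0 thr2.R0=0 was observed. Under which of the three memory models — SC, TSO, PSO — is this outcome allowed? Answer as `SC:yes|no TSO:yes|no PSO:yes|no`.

SC:no TSO:yes PSO:yes

outcome vector order: (thr0.R0,thr1.R0,thr2.R0)
under SC → (0,2,2), (1,0,0), (1,0,2), (1,2,0), (1,2,2), (2,0,0), (2,0,2), (2,2,0), (2,2,2)
under TSO → (0,0,0), (0,0,2), (0,2,0), (0,2,2), (1,0,0), (1,0,2), (1,2,0), (1,2,2), (2,0,0), (2,0,2), (2,2,0), (2,2,2)
under PSO → (0,0,0), (0,0,2), (0,2,0), (0,2,2), (1,0,0), (1,0,2), (1,2,0), (1,2,2), (2,0,0), (2,0,2), (2,2,0), (2,2,2)
target (0,0,0) ∈ {TSO,PSO}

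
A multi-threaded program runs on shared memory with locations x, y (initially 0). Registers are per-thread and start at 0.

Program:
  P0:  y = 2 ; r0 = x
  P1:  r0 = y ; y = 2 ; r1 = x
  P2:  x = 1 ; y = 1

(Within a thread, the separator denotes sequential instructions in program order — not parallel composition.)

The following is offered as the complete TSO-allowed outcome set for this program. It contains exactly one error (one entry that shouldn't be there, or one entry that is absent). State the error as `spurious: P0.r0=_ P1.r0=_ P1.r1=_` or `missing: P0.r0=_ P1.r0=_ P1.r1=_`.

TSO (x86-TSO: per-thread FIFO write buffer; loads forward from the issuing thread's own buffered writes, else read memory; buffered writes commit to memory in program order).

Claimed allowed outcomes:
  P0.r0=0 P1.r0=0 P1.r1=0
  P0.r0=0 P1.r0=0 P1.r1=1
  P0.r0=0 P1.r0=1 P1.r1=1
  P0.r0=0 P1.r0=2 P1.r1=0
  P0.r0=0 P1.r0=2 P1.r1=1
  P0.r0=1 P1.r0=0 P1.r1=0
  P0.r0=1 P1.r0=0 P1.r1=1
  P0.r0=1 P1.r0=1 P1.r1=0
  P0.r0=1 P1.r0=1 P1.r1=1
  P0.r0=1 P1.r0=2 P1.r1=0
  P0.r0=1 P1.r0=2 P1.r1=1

spurious: P0.r0=1 P1.r0=1 P1.r1=0

outcome vector order: (P0.r0,P1.r0,P1.r1)
[TSO] allowed = {<0 0 0>; <0 0 1>; <0 1 1>; <0 2 0>; <0 2 1>; <1 0 0>; <1 0 1>; <1 1 1>; <1 2 0>; <1 2 1>}
claimed∖TSO = {<1 1 0>}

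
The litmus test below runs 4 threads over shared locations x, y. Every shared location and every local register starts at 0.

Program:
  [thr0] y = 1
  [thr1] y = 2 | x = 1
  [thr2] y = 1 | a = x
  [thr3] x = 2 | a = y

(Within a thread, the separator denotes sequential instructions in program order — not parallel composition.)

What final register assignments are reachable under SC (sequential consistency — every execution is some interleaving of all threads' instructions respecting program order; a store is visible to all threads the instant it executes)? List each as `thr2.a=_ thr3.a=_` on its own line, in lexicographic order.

outcome vector order: (thr2.a,thr3.a)
|SC outcomes| = 8

thr2.a=0 thr3.a=1
thr2.a=0 thr3.a=2
thr2.a=1 thr3.a=0
thr2.a=1 thr3.a=1
thr2.a=1 thr3.a=2
thr2.a=2 thr3.a=0
thr2.a=2 thr3.a=1
thr2.a=2 thr3.a=2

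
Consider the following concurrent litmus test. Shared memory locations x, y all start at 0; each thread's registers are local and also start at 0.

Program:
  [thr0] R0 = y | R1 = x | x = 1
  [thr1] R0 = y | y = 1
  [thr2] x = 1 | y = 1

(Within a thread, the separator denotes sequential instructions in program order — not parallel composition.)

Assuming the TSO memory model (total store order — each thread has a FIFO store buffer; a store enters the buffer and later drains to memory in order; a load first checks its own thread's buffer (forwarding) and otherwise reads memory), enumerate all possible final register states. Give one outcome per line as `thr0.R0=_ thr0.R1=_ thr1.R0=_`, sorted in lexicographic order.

thr0.R0=0 thr0.R1=0 thr1.R0=0
thr0.R0=0 thr0.R1=0 thr1.R0=1
thr0.R0=0 thr0.R1=1 thr1.R0=0
thr0.R0=0 thr0.R1=1 thr1.R0=1
thr0.R0=1 thr0.R1=0 thr1.R0=0
thr0.R0=1 thr0.R1=1 thr1.R0=0
thr0.R0=1 thr0.R1=1 thr1.R0=1

outcome vector order: (thr0.R0,thr0.R1,thr1.R0)
|TSO outcomes| = 7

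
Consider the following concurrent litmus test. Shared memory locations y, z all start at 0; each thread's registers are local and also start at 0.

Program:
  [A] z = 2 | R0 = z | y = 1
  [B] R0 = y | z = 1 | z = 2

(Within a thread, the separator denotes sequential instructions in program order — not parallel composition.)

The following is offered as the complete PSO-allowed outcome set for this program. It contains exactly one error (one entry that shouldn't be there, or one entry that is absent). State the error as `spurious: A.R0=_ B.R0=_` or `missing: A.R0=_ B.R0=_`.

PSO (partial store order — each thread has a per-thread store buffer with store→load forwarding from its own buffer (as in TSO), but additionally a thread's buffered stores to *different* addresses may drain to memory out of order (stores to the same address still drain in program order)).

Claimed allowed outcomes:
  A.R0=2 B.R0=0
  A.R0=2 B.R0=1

missing: A.R0=1 B.R0=0

outcome vector order: (A.R0,B.R0)
under PSO → 1/0 2/0 2/1
PSO∖claimed = {1/0}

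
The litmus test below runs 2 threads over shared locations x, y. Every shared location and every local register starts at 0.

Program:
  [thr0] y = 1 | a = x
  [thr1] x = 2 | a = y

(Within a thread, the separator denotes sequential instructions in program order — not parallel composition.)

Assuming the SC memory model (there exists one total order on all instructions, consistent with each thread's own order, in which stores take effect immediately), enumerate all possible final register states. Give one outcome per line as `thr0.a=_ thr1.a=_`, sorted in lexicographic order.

thr0.a=0 thr1.a=1
thr0.a=2 thr1.a=0
thr0.a=2 thr1.a=1

outcome vector order: (thr0.a,thr1.a)
|SC outcomes| = 3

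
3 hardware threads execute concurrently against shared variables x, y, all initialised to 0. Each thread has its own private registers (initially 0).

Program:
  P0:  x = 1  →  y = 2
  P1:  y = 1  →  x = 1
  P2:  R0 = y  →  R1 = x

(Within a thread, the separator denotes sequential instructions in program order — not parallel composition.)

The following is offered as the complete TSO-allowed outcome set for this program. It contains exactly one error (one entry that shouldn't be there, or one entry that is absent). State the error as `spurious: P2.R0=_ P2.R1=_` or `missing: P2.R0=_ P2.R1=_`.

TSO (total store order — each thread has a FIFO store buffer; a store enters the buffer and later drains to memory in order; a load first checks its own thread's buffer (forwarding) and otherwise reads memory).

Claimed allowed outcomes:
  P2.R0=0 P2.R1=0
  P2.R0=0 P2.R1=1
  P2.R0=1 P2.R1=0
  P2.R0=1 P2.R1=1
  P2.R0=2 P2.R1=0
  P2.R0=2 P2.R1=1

outcome vector order: (P2.R0,P2.R1)
under TSO → <0 0>, <0 1>, <1 0>, <1 1>, <2 1>
claimed∖TSO = {<2 0>}

spurious: P2.R0=2 P2.R1=0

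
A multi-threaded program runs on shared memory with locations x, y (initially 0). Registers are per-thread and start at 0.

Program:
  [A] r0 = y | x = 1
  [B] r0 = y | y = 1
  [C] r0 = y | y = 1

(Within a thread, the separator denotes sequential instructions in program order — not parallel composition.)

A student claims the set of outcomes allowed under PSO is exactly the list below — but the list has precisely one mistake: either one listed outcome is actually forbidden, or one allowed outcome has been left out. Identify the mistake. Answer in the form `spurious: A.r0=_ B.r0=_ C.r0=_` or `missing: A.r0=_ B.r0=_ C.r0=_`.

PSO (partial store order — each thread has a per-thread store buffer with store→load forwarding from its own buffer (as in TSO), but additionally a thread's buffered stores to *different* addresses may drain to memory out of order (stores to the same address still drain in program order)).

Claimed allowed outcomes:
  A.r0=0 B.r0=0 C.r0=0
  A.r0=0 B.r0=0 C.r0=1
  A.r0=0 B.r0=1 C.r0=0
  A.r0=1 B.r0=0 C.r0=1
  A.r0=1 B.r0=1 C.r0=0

outcome vector order: (A.r0,B.r0,C.r0)
PSO: 6 outcomes — {(0,0,0); (0,0,1); (0,1,0); (1,0,0); (1,0,1); (1,1,0)}
PSO∖claimed = {(1,0,0)}

missing: A.r0=1 B.r0=0 C.r0=0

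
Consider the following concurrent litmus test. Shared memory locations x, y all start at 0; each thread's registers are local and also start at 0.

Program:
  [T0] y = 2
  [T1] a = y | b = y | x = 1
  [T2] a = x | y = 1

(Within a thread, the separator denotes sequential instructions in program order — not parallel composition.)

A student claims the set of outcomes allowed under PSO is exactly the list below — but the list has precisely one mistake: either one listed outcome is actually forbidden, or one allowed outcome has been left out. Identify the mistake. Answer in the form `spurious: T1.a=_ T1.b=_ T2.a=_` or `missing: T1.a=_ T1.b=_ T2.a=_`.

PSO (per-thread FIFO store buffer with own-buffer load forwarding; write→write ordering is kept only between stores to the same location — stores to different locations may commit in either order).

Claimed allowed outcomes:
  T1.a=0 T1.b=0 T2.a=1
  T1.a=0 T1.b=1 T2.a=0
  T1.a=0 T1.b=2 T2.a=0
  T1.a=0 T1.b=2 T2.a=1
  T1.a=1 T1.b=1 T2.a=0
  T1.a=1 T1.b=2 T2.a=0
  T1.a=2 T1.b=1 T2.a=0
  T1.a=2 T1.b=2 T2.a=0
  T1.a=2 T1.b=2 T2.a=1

outcome vector order: (T1.a,T1.b,T2.a)
PSO: 10 outcomes — {000, 001, 010, 020, 021, 110, 120, 210, 220, 221}
PSO∖claimed = {000}

missing: T1.a=0 T1.b=0 T2.a=0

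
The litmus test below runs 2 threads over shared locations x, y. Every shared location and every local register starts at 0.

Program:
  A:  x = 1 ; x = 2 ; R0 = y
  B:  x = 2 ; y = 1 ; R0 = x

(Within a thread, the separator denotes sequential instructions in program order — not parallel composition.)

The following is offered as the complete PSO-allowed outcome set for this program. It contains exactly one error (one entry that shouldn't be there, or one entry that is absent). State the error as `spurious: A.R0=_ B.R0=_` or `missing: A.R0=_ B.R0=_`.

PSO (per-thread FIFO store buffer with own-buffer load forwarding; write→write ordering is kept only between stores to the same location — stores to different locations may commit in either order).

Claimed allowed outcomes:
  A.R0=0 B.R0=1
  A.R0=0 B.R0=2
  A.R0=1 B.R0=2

missing: A.R0=1 B.R0=1

outcome vector order: (A.R0,B.R0)
PSO: 4 outcomes — {01 02 11 12}
PSO∖claimed = {11}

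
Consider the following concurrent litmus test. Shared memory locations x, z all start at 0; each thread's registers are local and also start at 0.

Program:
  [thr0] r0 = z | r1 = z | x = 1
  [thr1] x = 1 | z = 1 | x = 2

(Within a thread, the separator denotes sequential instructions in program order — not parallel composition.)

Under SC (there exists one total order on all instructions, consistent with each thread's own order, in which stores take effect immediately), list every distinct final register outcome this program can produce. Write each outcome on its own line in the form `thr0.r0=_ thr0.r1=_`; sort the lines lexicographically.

outcome vector order: (thr0.r0,thr0.r1)
|SC outcomes| = 3

thr0.r0=0 thr0.r1=0
thr0.r0=0 thr0.r1=1
thr0.r0=1 thr0.r1=1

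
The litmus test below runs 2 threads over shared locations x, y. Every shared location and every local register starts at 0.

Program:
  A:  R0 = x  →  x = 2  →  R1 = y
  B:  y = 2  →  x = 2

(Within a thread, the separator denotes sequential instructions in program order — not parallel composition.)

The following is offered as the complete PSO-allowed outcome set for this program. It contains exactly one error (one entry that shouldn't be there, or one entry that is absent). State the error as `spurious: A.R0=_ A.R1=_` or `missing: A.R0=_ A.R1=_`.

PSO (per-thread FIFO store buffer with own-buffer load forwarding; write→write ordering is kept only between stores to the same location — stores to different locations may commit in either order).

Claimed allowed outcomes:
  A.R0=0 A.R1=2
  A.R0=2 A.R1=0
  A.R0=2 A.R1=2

missing: A.R0=0 A.R1=0

outcome vector order: (A.R0,A.R1)
under PSO → (0,0); (0,2); (2,0); (2,2)
PSO∖claimed = {(0,0)}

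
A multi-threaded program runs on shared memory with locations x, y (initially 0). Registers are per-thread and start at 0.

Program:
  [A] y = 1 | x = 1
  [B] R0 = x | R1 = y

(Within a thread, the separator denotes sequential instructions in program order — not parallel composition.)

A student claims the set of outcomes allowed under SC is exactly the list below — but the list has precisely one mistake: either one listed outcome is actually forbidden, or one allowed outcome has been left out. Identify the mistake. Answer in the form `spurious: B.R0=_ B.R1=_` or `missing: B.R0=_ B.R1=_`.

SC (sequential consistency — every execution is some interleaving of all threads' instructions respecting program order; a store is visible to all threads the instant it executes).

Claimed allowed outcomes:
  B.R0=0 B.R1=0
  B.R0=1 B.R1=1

missing: B.R0=0 B.R1=1

outcome vector order: (B.R0,B.R1)
[SC] allowed = {00, 01, 11}
SC∖claimed = {01}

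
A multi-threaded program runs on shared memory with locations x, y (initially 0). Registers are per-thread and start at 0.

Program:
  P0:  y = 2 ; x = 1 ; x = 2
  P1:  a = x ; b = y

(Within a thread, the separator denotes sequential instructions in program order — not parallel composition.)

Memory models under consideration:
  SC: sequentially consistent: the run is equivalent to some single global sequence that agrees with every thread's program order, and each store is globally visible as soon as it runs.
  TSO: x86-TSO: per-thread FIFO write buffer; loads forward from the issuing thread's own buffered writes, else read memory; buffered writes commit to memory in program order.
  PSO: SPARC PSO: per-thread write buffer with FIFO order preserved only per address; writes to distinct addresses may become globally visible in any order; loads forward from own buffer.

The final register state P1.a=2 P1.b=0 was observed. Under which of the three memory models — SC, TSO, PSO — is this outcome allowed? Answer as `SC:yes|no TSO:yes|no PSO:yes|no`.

SC:no TSO:no PSO:yes

outcome vector order: (P1.a,P1.b)
under SC → <0 0> <0 2> <1 2> <2 2>
under TSO → <0 0> <0 2> <1 2> <2 2>
under PSO → <0 0> <0 2> <1 0> <1 2> <2 0> <2 2>
target <2 0> ∈ {PSO}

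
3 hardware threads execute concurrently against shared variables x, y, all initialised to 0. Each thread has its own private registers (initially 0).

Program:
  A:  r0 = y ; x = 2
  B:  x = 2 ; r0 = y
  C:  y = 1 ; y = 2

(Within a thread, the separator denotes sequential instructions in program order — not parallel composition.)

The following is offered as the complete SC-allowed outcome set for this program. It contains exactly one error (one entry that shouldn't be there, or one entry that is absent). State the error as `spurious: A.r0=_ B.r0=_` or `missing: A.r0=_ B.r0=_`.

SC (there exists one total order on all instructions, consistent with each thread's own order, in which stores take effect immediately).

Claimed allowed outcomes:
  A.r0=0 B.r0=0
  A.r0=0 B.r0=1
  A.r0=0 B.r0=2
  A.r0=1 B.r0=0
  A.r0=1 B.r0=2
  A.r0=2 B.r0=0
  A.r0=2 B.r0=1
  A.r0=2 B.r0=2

missing: A.r0=1 B.r0=1

outcome vector order: (A.r0,B.r0)
SC: 9 outcomes — {(0,0), (0,1), (0,2), (1,0), (1,1), (1,2), (2,0), (2,1), (2,2)}
SC∖claimed = {(1,1)}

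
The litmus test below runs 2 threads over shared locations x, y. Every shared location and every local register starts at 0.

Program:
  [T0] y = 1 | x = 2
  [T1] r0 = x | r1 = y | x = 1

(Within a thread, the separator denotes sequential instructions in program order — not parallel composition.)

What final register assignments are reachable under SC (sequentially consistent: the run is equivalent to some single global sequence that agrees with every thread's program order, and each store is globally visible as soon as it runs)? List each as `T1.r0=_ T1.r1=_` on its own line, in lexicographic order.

T1.r0=0 T1.r1=0
T1.r0=0 T1.r1=1
T1.r0=2 T1.r1=1

outcome vector order: (T1.r0,T1.r1)
|SC outcomes| = 3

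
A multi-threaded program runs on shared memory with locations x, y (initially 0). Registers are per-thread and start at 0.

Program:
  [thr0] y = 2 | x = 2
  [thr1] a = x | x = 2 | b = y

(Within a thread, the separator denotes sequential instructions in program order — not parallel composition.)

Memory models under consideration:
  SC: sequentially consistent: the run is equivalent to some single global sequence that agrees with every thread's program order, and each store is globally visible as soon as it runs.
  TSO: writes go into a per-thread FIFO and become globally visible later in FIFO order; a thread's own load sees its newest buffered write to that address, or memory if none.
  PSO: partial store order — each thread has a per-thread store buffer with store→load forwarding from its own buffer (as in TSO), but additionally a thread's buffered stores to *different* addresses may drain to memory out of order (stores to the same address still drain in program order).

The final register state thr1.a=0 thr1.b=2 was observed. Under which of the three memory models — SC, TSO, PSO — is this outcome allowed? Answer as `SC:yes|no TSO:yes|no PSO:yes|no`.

SC:yes TSO:yes PSO:yes

outcome vector order: (thr1.a,thr1.b)
SC (3): 00, 02, 22
TSO (3): 00, 02, 22
PSO (4): 00, 02, 20, 22
target 02 ∈ {SC,TSO,PSO}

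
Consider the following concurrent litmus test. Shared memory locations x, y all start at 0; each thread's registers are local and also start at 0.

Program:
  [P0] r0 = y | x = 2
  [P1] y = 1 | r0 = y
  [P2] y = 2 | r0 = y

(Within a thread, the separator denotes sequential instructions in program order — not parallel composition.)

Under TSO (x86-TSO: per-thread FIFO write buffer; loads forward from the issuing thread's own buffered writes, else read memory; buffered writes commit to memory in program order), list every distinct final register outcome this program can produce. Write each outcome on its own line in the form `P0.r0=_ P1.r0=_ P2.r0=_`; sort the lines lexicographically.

outcome vector order: (P0.r0,P1.r0,P2.r0)
|TSO outcomes| = 9

P0.r0=0 P1.r0=1 P2.r0=1
P0.r0=0 P1.r0=1 P2.r0=2
P0.r0=0 P1.r0=2 P2.r0=2
P0.r0=1 P1.r0=1 P2.r0=1
P0.r0=1 P1.r0=1 P2.r0=2
P0.r0=1 P1.r0=2 P2.r0=2
P0.r0=2 P1.r0=1 P2.r0=1
P0.r0=2 P1.r0=1 P2.r0=2
P0.r0=2 P1.r0=2 P2.r0=2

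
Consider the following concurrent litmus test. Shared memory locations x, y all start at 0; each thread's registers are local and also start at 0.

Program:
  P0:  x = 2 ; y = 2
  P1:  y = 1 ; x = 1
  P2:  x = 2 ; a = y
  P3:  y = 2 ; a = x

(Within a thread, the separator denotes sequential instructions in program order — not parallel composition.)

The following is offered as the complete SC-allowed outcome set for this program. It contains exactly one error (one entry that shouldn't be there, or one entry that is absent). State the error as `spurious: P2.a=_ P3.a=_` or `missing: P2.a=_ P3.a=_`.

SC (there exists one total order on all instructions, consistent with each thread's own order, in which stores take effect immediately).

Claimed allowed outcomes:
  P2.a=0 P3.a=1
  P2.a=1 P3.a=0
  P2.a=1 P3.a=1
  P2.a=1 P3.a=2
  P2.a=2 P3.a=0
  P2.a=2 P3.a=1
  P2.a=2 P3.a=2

missing: P2.a=0 P3.a=2

outcome vector order: (P2.a,P3.a)
SC (8): <0 1>, <0 2>, <1 0>, <1 1>, <1 2>, <2 0>, <2 1>, <2 2>
SC∖claimed = {<0 2>}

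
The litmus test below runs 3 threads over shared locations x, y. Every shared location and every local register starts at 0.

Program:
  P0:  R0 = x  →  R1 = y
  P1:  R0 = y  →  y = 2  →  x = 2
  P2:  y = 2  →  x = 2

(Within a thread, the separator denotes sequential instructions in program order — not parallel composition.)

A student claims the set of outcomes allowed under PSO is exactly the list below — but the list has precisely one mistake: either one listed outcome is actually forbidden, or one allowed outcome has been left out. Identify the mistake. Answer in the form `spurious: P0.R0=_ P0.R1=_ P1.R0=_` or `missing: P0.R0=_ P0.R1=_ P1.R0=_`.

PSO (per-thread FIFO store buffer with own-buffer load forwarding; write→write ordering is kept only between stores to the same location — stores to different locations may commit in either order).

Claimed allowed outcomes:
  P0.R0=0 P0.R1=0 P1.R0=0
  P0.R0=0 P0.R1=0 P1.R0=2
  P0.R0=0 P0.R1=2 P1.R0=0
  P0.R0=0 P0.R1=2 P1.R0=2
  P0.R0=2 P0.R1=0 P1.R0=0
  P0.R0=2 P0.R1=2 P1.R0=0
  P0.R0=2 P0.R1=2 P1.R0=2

missing: P0.R0=2 P0.R1=0 P1.R0=2

outcome vector order: (P0.R0,P0.R1,P1.R0)
under PSO → <0 0 0>; <0 0 2>; <0 2 0>; <0 2 2>; <2 0 0>; <2 0 2>; <2 2 0>; <2 2 2>
PSO∖claimed = {<2 0 2>}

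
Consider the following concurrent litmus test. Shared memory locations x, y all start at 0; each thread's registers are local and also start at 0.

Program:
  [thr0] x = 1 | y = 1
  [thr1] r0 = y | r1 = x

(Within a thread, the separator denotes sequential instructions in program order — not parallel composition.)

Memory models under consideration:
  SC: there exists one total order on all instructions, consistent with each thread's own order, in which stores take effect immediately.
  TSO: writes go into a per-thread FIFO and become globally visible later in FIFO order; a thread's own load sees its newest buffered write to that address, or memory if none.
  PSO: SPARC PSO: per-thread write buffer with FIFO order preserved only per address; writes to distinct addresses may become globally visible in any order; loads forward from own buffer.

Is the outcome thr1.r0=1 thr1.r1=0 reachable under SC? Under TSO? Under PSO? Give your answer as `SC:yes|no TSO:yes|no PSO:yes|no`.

SC:no TSO:no PSO:yes

outcome vector order: (thr1.r0,thr1.r1)
under SC → 00 01 11
under TSO → 00 01 11
under PSO → 00 01 10 11
target 10 ∈ {PSO}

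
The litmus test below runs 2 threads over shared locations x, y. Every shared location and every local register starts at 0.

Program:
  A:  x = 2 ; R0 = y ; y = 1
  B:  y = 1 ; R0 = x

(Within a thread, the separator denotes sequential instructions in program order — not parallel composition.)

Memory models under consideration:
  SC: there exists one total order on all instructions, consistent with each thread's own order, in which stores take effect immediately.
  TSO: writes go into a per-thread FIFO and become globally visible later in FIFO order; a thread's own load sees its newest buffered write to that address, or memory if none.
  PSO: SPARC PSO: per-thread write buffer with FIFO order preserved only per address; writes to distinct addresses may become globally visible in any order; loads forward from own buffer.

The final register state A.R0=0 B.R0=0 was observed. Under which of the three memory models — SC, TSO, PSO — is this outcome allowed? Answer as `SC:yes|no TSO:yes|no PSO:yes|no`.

SC:no TSO:yes PSO:yes

outcome vector order: (A.R0,B.R0)
[SC] allowed = {02 10 12}
[TSO] allowed = {00 02 10 12}
[PSO] allowed = {00 02 10 12}
target 00 ∈ {TSO,PSO}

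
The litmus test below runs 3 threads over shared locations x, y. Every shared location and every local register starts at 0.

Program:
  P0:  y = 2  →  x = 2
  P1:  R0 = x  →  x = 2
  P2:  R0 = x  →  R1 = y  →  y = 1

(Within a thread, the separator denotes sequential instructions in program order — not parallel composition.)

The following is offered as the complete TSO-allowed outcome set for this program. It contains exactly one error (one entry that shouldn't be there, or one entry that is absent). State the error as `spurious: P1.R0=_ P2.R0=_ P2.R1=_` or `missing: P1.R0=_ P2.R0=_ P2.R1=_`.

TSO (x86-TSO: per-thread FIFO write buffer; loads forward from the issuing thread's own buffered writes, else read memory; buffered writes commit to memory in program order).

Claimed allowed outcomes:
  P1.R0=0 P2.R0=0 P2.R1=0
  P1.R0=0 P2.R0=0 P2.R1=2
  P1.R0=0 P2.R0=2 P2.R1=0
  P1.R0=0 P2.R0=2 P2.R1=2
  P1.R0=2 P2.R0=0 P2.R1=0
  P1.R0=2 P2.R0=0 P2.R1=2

missing: P1.R0=2 P2.R0=2 P2.R1=2

outcome vector order: (P1.R0,P2.R0,P2.R1)
TSO: 7 outcomes — {<0 0 0> <0 0 2> <0 2 0> <0 2 2> <2 0 0> <2 0 2> <2 2 2>}
TSO∖claimed = {<2 2 2>}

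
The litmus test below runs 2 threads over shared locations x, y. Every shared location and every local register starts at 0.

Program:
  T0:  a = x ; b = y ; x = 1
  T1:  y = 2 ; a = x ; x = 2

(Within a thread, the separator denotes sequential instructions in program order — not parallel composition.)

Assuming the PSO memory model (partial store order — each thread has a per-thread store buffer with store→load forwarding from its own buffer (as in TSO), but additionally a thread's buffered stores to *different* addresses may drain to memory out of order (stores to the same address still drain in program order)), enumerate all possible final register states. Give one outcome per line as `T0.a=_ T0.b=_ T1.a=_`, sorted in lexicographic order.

T0.a=0 T0.b=0 T1.a=0
T0.a=0 T0.b=0 T1.a=1
T0.a=0 T0.b=2 T1.a=0
T0.a=0 T0.b=2 T1.a=1
T0.a=2 T0.b=0 T1.a=0
T0.a=2 T0.b=2 T1.a=0

outcome vector order: (T0.a,T0.b,T1.a)
|PSO outcomes| = 6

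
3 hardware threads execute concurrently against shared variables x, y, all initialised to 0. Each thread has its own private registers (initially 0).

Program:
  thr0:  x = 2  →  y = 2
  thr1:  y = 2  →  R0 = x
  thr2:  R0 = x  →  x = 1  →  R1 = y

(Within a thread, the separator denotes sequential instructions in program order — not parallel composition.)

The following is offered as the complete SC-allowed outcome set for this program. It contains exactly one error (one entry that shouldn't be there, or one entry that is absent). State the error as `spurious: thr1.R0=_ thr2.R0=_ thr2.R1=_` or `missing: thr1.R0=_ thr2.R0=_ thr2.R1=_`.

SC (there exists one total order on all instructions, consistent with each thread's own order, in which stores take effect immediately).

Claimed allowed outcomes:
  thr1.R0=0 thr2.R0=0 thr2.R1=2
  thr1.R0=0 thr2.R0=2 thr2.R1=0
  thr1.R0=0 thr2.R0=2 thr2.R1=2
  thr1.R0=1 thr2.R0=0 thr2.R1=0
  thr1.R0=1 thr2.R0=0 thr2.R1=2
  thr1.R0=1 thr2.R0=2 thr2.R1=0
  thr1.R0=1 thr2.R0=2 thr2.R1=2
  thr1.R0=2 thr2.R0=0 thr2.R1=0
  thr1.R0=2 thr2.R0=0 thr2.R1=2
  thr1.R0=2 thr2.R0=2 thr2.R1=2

outcome vector order: (thr1.R0,thr2.R0,thr2.R1)
SC (9): 002 022 100 102 120 122 200 202 222
claimed∖SC = {020}

spurious: thr1.R0=0 thr2.R0=2 thr2.R1=0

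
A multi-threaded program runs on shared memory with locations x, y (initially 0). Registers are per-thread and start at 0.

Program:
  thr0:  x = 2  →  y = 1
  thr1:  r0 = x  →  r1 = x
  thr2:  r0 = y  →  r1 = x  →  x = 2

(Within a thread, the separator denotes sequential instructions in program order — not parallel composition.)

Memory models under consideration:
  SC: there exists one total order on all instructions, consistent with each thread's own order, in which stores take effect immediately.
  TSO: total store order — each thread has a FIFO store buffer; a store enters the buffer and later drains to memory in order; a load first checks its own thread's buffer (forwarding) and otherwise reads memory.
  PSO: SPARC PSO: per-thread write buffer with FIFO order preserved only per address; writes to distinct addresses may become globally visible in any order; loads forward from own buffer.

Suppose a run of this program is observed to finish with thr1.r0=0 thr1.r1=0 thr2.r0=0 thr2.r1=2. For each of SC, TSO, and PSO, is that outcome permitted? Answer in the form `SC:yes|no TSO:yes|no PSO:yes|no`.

outcome vector order: (thr1.r0,thr1.r1,thr2.r0,thr2.r1)
under SC → (0,0,0,0); (0,0,0,2); (0,0,1,2); (0,2,0,0); (0,2,0,2); (0,2,1,2); (2,2,0,0); (2,2,0,2); (2,2,1,2)
under TSO → (0,0,0,0); (0,0,0,2); (0,0,1,2); (0,2,0,0); (0,2,0,2); (0,2,1,2); (2,2,0,0); (2,2,0,2); (2,2,1,2)
under PSO → (0,0,0,0); (0,0,0,2); (0,0,1,0); (0,0,1,2); (0,2,0,0); (0,2,0,2); (0,2,1,0); (0,2,1,2); (2,2,0,0); (2,2,0,2); (2,2,1,0); (2,2,1,2)
target (0,0,0,2) ∈ {SC,TSO,PSO}

SC:yes TSO:yes PSO:yes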